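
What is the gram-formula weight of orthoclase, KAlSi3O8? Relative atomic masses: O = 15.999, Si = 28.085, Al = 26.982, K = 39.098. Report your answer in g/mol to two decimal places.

K: 1 × 39.098 = 39.0980
Al: 1 × 26.982 = 26.9820
Si: 3 × 28.085 = 84.2550
O: 8 × 15.999 = 127.9920
Summing the contributions gives the formula mass.

278.33 g/mol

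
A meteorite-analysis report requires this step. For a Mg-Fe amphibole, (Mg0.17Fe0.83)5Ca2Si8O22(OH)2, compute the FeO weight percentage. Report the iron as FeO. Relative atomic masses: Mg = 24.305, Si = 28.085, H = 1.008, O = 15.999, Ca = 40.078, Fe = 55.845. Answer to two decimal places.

Formula mass = 943.244 g/mol.
4.15 Fe → 4.1500 mol FeO per formula unit; M(FeO) = 71.844, so FeO mass = 298.153 g.
298.153/943.244 × 100 = 31.61 wt%.

31.61 wt%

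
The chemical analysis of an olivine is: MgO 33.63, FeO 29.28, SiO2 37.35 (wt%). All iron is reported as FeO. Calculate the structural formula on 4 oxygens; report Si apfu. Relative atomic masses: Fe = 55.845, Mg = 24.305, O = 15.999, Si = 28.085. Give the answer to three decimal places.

1.001 Si apfu

MgO (M=40.304): mol = 0.83441; Mg = 0.83441, O = 0.83441.
FeO (M=71.844): mol = 0.40755; Fe = 0.40755, O = 0.40755.
SiO2 (M=60.083): mol = 0.62164; Si = 0.62164, O = 1.24328.
ΣO = 2.48524; factor = 4/ΣO = 1.60950.
Si apfu = 0.62164 × 1.60950 = 1.001.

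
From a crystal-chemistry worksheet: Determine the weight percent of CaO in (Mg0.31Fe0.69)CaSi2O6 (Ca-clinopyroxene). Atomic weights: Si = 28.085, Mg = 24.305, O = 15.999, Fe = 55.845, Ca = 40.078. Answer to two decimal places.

23.53 wt%

Formula mass = 238.310 g/mol.
1 Ca → 1.0000 mol CaO per formula unit; M(CaO) = 56.077, so CaO mass = 56.077 g.
56.077/238.310 × 100 = 23.53 wt%.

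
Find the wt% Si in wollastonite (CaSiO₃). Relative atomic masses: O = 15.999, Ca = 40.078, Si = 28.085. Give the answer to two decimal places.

Molar mass of CaSiO₃: 1·40.078 + 1·28.085 + 3·15.999 = 116.160 g/mol.
Mass of Si per formula unit: 1 × 28.085 = 28.085 g.
Weight fraction Si = 28.085 / 116.160 = 0.2418.

24.18 mass %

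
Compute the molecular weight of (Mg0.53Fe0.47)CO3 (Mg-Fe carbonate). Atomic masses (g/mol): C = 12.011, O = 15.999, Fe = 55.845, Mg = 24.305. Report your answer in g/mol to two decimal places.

M = 0.53*24.305 + 0.47*55.845 + 1*12.011 + 3*15.999

99.14 g/mol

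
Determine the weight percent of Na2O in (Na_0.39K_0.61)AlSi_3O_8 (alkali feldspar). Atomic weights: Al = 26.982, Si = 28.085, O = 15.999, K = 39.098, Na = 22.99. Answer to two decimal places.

4.44 wt%

Molar mass of (Na_0.39K_0.61)AlSi_3O_8 = 0.39·22.99 + 0.61·39.098 + 1·26.982 + 3·28.085 + 8·15.999 = 272.045 g/mol.
Each formula unit contains 0.39 Na, equivalent to 0.39/2 = 0.1950 mol Na2O.
M(Na2O) = 2×22.99 + 1×15.999 = 61.979 g/mol.
Mass of Na2O per formula unit = 0.1950 × 61.979 = 12.086 g.
Na2O wt% = 12.086 / 272.045 × 100 = 4.44%.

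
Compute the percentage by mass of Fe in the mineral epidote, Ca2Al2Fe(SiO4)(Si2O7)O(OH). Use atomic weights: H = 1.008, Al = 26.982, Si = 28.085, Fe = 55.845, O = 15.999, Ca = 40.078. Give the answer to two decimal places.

M(Ca2Al2Fe(SiO4)(Si2O7)O(OH)) = 483.215 g/mol.
Fe contributes 1 × 55.845 = 55.845 g per mole.
55.845/483.215 = 0.1156 → 11.56%.

11.56 wt%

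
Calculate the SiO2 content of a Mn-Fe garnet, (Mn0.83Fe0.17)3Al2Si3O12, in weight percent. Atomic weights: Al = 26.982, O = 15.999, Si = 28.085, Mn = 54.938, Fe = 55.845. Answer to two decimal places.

36.38 wt%

Molar mass of (Mn0.83Fe0.17)3Al2Si3O12 = 2.49·54.938 + 0.51·55.845 + 2·26.982 + 3·28.085 + 12·15.999 = 495.484 g/mol.
Each formula unit contains 3 Si, equivalent to 3/1 = 3.0000 mol SiO2.
M(SiO2) = 1×28.085 + 2×15.999 = 60.083 g/mol.
Mass of SiO2 per formula unit = 3.0000 × 60.083 = 180.249 g.
SiO2 wt% = 180.249 / 495.484 × 100 = 36.38%.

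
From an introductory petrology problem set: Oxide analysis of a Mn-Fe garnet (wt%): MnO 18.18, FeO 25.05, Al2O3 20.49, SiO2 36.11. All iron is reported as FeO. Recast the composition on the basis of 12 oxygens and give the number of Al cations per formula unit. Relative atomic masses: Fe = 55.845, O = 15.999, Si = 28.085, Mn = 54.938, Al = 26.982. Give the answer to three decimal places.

18.18 wt% MnO ÷ 70.937 g/mol = 0.25628 mol, giving 0.25628 Mn and 0.25628 O.
25.05 wt% FeO ÷ 71.844 g/mol = 0.34867 mol, giving 0.34867 Fe and 0.34867 O.
20.49 wt% Al2O3 ÷ 101.961 g/mol = 0.20096 mol, giving 0.40192 Al and 0.60288 O.
36.11 wt% SiO2 ÷ 60.083 g/mol = 0.60100 mol, giving 0.60100 Si and 1.20200 O.
Oxygen sums to 2.40983; scaling by 12/2.40983 = 4.97960 puts the formula on 12 O.
Al: 0.40192 × 4.97960 = 2.001 atoms per formula unit.

2.001 Al apfu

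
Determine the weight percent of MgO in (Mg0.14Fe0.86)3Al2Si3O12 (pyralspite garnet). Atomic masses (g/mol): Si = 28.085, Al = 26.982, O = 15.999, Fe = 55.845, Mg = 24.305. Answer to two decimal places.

3.49 wt%

Formula mass = 484.495 g/mol.
0.42 Mg → 0.4200 mol MgO per formula unit; M(MgO) = 40.304, so MgO mass = 16.928 g.
16.928/484.495 × 100 = 3.49 wt%.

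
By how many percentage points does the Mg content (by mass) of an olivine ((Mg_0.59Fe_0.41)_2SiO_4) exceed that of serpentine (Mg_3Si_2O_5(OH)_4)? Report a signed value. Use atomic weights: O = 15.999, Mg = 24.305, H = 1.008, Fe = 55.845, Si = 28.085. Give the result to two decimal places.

-9.09 percentage points

Mg in (Mg_0.59Fe_0.41)_2SiO_4: molar mass 166.554 g/mol; 1.18×24.305 = 28.680 g → 17.22 wt%.
Mg in Mg_3Si_2O_5(OH)_4: molar mass 277.108 g/mol; 3×24.305 = 72.915 g → 26.31 wt%.
Difference = 17.22 − 26.31 = -9.09 percentage points.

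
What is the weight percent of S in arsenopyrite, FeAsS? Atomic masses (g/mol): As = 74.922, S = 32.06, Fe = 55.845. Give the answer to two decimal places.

Formula mass = 1×55.845 + 1×74.922 + 1×32.06 = 162.827 g/mol, of which 32.060 g is S.
So S makes up 32.060/162.827 = 0.1969 of the mass, i.e. 19.69%.

19.69 wt%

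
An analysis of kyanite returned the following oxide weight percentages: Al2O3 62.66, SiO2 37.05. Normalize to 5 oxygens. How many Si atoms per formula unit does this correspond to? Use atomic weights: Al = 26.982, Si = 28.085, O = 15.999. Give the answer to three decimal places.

1.002 Si apfu

Al2O3 (M=101.961): mol = 0.61455; Al = 1.22910, O = 1.84365.
SiO2 (M=60.083): mol = 0.61665; Si = 0.61665, O = 1.23330.
ΣO = 3.07695; factor = 5/ΣO = 1.62499.
Si apfu = 0.61665 × 1.62499 = 1.002.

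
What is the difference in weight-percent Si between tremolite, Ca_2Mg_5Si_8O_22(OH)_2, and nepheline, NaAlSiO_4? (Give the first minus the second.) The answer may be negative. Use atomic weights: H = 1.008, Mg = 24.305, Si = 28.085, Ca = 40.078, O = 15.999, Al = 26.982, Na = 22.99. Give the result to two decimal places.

7.89 percentage points

M(Ca_2Mg_5Si_8O_22(OH)_2) = 812.353 g/mol, so wt% Si = 224.680/812.353 × 100 = 27.66%.
M(NaAlSiO_4) = 142.053 g/mol, so wt% Si = 28.085/142.053 × 100 = 19.77%.
27.66 − 19.77 = 7.89 pp.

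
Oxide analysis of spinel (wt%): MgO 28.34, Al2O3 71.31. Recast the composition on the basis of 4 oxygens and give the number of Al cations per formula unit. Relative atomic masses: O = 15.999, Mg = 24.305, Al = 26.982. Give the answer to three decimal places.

1.997 Al apfu

MgO (M=40.304): mol = 0.70316; Mg = 0.70316, O = 0.70316.
Al2O3 (M=101.961): mol = 0.69939; Al = 1.39878, O = 2.09817.
ΣO = 2.80133; factor = 4/ΣO = 1.42789.
Al apfu = 1.39878 × 1.42789 = 1.997.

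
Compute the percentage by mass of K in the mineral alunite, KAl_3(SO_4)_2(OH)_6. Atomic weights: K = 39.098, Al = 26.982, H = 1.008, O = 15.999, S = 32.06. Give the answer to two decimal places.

9.44 wt%

Formula mass = 1*39.098 + 3*26.982 + 2*32.06 + 14*15.999 + 6*1.008 = 414.198 g/mol, of which 39.098 g is K.
So K makes up 39.098/414.198 = 0.0944 of the mass, i.e. 9.44%.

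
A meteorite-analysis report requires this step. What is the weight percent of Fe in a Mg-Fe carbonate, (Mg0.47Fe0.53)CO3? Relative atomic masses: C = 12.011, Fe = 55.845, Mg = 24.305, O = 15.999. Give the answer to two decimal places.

Formula mass = 0.47×24.305 + 0.53×55.845 + 1×12.011 + 3×15.999 = 101.029 g/mol, of which 29.598 g is Fe.
So Fe makes up 29.598/101.029 = 0.2930 of the mass, i.e. 29.30%.

29.30 mass %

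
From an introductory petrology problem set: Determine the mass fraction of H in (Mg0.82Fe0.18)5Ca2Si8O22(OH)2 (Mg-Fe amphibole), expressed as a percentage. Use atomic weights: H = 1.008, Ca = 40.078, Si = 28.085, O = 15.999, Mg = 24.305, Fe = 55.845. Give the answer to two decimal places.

Molar mass of (Mg0.82Fe0.18)5Ca2Si8O22(OH)2: 4.10*24.305 + 0.90*55.845 + 2*40.078 + 8*28.085 + 24*15.999 + 2*1.008 = 840.739 g/mol.
Mass of H per formula unit: 2 × 1.008 = 2.016 g.
Weight fraction H = 2.016 / 840.739 = 0.0024.

0.24 weight percent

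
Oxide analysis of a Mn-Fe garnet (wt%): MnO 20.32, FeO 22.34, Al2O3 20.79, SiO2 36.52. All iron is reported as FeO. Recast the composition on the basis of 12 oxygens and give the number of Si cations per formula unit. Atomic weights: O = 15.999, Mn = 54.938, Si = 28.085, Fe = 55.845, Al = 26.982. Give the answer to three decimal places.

MnO (M=70.937): mol = 0.28645; Mn = 0.28645, O = 0.28645.
FeO (M=71.844): mol = 0.31095; Fe = 0.31095, O = 0.31095.
Al2O3 (M=101.961): mol = 0.20390; Al = 0.40780, O = 0.61170.
SiO2 (M=60.083): mol = 0.60783; Si = 0.60783, O = 1.21566.
ΣO = 2.42476; factor = 12/ΣO = 4.94894.
Si apfu = 0.60783 × 4.94894 = 3.008.

3.008 Si apfu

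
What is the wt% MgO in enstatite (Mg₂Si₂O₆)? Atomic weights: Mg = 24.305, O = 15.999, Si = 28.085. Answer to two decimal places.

40.15 wt%

M(Mg₂Si₂O₆) = 200.774 g/mol; M(MgO) = 40.304 g/mol.
Moles MgO per formula unit = 2 Mg ÷ 1 = 2.0000.
MgO fraction = (2.0000 × 40.304) / 200.774 = 80.608/200.774 = 0.4015.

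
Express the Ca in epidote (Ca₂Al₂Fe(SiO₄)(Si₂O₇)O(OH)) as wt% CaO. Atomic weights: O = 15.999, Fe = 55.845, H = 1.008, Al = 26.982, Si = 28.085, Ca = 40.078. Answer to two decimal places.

Molar mass of Ca₂Al₂Fe(SiO₄)(Si₂O₇)O(OH) = 2·40.078 + 2·26.982 + 1·55.845 + 3·28.085 + 13·15.999 + 1·1.008 = 483.215 g/mol.
Each formula unit contains 2 Ca, equivalent to 2/1 = 2.0000 mol CaO.
M(CaO) = 1×40.078 + 1×15.999 = 56.077 g/mol.
Mass of CaO per formula unit = 2.0000 × 56.077 = 112.154 g.
CaO wt% = 112.154 / 483.215 × 100 = 23.21%.

23.21 wt%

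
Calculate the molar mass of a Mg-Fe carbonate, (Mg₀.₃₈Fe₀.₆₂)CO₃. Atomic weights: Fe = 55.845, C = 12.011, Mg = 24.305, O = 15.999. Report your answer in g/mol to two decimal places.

103.87 g/mol

The formula mass is the sum 0.38(24.305) + 0.62(55.845) + 1(12.011) + 3(15.999).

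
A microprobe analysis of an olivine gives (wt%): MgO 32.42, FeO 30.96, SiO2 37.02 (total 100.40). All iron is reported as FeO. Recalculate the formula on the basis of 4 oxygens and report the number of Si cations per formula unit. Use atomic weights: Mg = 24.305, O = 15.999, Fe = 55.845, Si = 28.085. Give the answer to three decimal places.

MgO: 32.42/40.304 = 0.80439 mol → 0.80439 mol Mg, 0.80439 mol O.
FeO: 30.96/71.844 = 0.43093 mol → 0.43093 mol Fe, 0.43093 mol O.
SiO2: 37.02/60.083 = 0.61615 mol → 0.61615 mol Si, 1.23230 mol O.
Total oxygen = 2.46762 mol. Normalization factor = 4/2.46762 = 1.62100.
Si per 4 O = 0.61615 × 1.62100 = 0.999.

0.999 Si apfu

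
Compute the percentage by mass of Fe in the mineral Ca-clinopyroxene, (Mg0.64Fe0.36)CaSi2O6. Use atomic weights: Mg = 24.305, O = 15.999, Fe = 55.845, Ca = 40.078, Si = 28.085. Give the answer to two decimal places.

8.82 mass %

Molar mass of (Mg0.64Fe0.36)CaSi2O6: 0.64·24.305 + 0.36·55.845 + 1·40.078 + 2·28.085 + 6·15.999 = 227.901 g/mol.
Mass of Fe per formula unit: 0.36 × 55.845 = 20.104 g.
Weight fraction Fe = 20.104 / 227.901 = 0.0882.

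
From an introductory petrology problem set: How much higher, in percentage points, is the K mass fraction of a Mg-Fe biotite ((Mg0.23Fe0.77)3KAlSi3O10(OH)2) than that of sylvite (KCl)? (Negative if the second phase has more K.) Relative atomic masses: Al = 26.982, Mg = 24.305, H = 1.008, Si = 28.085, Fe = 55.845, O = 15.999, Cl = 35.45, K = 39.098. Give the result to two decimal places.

-44.47 percentage points

M((Mg0.23Fe0.77)3KAlSi3O10(OH)2) = 490.111 g/mol, so wt% K = 39.098/490.111 × 100 = 7.98%.
M(KCl) = 74.548 g/mol, so wt% K = 39.098/74.548 × 100 = 52.45%.
7.98 − 52.45 = -44.47 pp.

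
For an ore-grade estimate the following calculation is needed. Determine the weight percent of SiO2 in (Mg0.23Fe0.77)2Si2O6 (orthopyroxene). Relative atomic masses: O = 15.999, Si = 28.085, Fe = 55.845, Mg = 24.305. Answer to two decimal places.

48.19 wt%

Formula mass = 249.346 g/mol.
2 Si → 2.0000 mol SiO2 per formula unit; M(SiO2) = 60.083, so SiO2 mass = 120.166 g.
120.166/249.346 × 100 = 48.19 wt%.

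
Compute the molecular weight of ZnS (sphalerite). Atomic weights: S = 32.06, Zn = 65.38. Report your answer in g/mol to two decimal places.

The formula mass is the sum 1(65.38) + 1(32.06).

97.44 g/mol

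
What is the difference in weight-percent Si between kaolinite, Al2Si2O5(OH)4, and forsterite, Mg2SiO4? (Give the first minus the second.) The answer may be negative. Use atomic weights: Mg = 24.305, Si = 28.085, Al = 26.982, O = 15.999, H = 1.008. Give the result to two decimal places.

First mineral: 56.170 g Si in 258.157 g formula = 21.76 wt% Si.
Second mineral: 28.085 g Si in 140.691 g formula = 19.96 wt% Si.
21.76% − 19.96% gives a difference of 1.80 percentage points.

1.80 percentage points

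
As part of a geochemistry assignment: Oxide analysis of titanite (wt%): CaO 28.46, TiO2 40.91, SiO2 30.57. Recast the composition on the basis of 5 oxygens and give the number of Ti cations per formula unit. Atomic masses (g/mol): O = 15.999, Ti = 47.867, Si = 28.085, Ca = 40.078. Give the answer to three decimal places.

CaO: 28.46/56.077 = 0.50752 mol → 0.50752 mol Ca, 0.50752 mol O.
TiO2: 40.91/79.865 = 0.51224 mol → 0.51224 mol Ti, 1.02448 mol O.
SiO2: 30.57/60.083 = 0.50880 mol → 0.50880 mol Si, 1.01760 mol O.
Total oxygen = 2.54960 mol. Normalization factor = 5/2.54960 = 1.96109.
Ti per 5 O = 0.51224 × 1.96109 = 1.005.

1.005 Ti apfu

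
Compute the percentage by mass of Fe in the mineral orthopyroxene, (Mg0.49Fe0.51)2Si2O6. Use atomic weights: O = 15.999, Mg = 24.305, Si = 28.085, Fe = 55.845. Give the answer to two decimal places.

M((Mg0.49Fe0.51)2Si2O6) = 232.945 g/mol.
Fe contributes 1.02 × 55.845 = 56.962 g per mole.
56.962/232.945 = 0.2445 → 24.45%.

24.45 mass %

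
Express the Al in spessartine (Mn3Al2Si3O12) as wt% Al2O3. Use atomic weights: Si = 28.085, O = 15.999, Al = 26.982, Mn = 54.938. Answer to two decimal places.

20.60 wt%

Molar mass of Mn3Al2Si3O12 = 3×54.938 + 2×26.982 + 3×28.085 + 12×15.999 = 495.021 g/mol.
Each formula unit contains 2 Al, equivalent to 2/2 = 1.0000 mol Al2O3.
M(Al2O3) = 2×26.982 + 3×15.999 = 101.961 g/mol.
Mass of Al2O3 per formula unit = 1.0000 × 101.961 = 101.961 g.
Al2O3 wt% = 101.961 / 495.021 × 100 = 20.60%.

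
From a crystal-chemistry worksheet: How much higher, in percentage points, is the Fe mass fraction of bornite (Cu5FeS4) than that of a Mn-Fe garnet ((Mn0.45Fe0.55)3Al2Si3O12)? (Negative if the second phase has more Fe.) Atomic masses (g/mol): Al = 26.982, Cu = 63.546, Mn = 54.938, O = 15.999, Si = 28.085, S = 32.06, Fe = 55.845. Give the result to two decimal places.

M(Cu5FeS4) = 501.815 g/mol, so wt% Fe = 55.845/501.815 × 100 = 11.13%.
M((Mn0.45Fe0.55)3Al2Si3O12) = 496.518 g/mol, so wt% Fe = 92.144/496.518 × 100 = 18.56%.
11.13 − 18.56 = -7.43 pp.

-7.43 percentage points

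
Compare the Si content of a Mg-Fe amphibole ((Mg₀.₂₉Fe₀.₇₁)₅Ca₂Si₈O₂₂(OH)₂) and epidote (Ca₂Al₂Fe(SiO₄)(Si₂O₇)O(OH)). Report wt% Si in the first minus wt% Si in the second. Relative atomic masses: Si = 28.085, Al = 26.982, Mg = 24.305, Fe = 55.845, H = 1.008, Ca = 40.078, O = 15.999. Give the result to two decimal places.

6.87 percentage points

M((Mg₀.₂₉Fe₀.₇₁)₅Ca₂Si₈O₂₂(OH)₂) = 924.320 g/mol, so wt% Si = 224.680/924.320 × 100 = 24.31%.
M(Ca₂Al₂Fe(SiO₄)(Si₂O₇)O(OH)) = 483.215 g/mol, so wt% Si = 84.255/483.215 × 100 = 17.44%.
24.31 − 17.44 = 6.87 pp.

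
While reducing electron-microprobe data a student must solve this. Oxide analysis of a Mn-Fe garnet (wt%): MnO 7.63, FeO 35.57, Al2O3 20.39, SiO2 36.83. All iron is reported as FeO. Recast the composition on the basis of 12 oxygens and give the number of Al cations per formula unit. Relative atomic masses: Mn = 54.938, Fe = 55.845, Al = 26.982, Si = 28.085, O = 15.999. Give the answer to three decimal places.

1.976 Al apfu

7.63 wt% MnO ÷ 70.937 g/mol = 0.10756 mol, giving 0.10756 Mn and 0.10756 O.
35.57 wt% FeO ÷ 71.844 g/mol = 0.49510 mol, giving 0.49510 Fe and 0.49510 O.
20.39 wt% Al2O3 ÷ 101.961 g/mol = 0.19998 mol, giving 0.39996 Al and 0.59994 O.
36.83 wt% SiO2 ÷ 60.083 g/mol = 0.61299 mol, giving 0.61299 Si and 1.22598 O.
Oxygen sums to 2.42858; scaling by 12/2.42858 = 4.94116 puts the formula on 12 O.
Al: 0.39996 × 4.94116 = 1.976 atoms per formula unit.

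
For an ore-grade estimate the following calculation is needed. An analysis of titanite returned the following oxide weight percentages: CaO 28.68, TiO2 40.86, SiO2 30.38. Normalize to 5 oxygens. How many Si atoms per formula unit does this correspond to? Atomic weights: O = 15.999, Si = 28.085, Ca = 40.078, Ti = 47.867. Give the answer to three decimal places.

0.993 Si apfu

28.68 wt% CaO ÷ 56.077 g/mol = 0.51144 mol, giving 0.51144 Ca and 0.51144 O.
40.86 wt% TiO2 ÷ 79.865 g/mol = 0.51161 mol, giving 0.51161 Ti and 1.02322 O.
30.38 wt% SiO2 ÷ 60.083 g/mol = 0.50563 mol, giving 0.50563 Si and 1.01126 O.
Oxygen sums to 2.54592; scaling by 5/2.54592 = 1.96393 puts the formula on 5 O.
Si: 0.50563 × 1.96393 = 0.993 atoms per formula unit.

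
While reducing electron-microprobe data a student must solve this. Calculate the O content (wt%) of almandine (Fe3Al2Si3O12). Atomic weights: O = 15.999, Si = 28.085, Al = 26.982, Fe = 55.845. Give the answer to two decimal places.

38.57 wt%

Formula mass = 3·55.845 + 2·26.982 + 3·28.085 + 12·15.999 = 497.742 g/mol, of which 191.988 g is O.
So O makes up 191.988/497.742 = 0.3857 of the mass, i.e. 38.57%.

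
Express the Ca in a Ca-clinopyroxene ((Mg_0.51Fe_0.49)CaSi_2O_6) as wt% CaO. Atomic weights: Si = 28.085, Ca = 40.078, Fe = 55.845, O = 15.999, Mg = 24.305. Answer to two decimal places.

24.17 wt%

Molar mass of (Mg_0.51Fe_0.49)CaSi_2O_6 = 0.51×24.305 + 0.49×55.845 + 1×40.078 + 2×28.085 + 6×15.999 = 232.002 g/mol.
Each formula unit contains 1 Ca, equivalent to 1/1 = 1.0000 mol CaO.
M(CaO) = 1×40.078 + 1×15.999 = 56.077 g/mol.
Mass of CaO per formula unit = 1.0000 × 56.077 = 56.077 g.
CaO wt% = 56.077 / 232.002 × 100 = 24.17%.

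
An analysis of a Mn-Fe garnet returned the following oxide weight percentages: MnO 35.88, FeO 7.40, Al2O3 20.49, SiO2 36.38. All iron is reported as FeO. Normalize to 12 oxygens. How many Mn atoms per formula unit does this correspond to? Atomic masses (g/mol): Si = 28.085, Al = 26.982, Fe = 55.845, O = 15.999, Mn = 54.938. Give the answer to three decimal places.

2.505 Mn apfu

MnO (M=70.937): mol = 0.50580; Mn = 0.50580, O = 0.50580.
FeO (M=71.844): mol = 0.10300; Fe = 0.10300, O = 0.10300.
Al2O3 (M=101.961): mol = 0.20096; Al = 0.40192, O = 0.60288.
SiO2 (M=60.083): mol = 0.60550; Si = 0.60550, O = 1.21100.
ΣO = 2.42268; factor = 12/ΣO = 4.95319.
Mn apfu = 0.50580 × 4.95319 = 2.505.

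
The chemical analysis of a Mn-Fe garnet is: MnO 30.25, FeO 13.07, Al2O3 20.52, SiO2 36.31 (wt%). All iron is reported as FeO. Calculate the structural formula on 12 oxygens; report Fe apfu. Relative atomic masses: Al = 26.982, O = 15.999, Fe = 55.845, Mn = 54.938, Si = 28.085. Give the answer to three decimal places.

MnO: 30.25/70.937 = 0.42643 mol → 0.42643 mol Mn, 0.42643 mol O.
FeO: 13.07/71.844 = 0.18192 mol → 0.18192 mol Fe, 0.18192 mol O.
Al2O3: 20.52/101.961 = 0.20125 mol → 0.40250 mol Al, 0.60375 mol O.
SiO2: 36.31/60.083 = 0.60433 mol → 0.60433 mol Si, 1.20866 mol O.
Total oxygen = 2.42076 mol. Normalization factor = 12/2.42076 = 4.95712.
Fe per 12 O = 0.18192 × 4.95712 = 0.902.

0.902 Fe apfu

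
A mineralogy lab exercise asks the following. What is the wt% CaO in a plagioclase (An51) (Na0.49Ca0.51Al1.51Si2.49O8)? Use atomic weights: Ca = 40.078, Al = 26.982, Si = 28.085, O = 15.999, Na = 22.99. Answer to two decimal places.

10.58 wt%

Molar mass of Na0.49Ca0.51Al1.51Si2.49O8 = 0.49·22.99 + 0.51·40.078 + 1.51·26.982 + 2.49·28.085 + 8·15.999 = 270.371 g/mol.
Each formula unit contains 0.51 Ca, equivalent to 0.51/1 = 0.5100 mol CaO.
M(CaO) = 1×40.078 + 1×15.999 = 56.077 g/mol.
Mass of CaO per formula unit = 0.5100 × 56.077 = 28.599 g.
CaO wt% = 28.599 / 270.371 × 100 = 10.58%.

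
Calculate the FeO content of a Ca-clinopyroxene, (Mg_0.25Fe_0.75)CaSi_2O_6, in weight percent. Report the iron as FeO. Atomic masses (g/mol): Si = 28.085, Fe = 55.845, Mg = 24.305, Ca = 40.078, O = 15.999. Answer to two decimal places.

22.43 wt%

Formula mass = 240.202 g/mol.
0.75 Fe → 0.7500 mol FeO per formula unit; M(FeO) = 71.844, so FeO mass = 53.883 g.
53.883/240.202 × 100 = 22.43 wt%.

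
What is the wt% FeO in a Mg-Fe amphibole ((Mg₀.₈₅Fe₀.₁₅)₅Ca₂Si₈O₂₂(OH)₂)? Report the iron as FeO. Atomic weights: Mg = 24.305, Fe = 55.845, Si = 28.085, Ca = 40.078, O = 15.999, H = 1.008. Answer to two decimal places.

6.45 wt%

M((Mg₀.₈₅Fe₀.₁₅)₅Ca₂Si₈O₂₂(OH)₂) = 836.008 g/mol; M(FeO) = 71.844 g/mol.
Moles FeO per formula unit = 0.75 Fe ÷ 1 = 0.7500.
FeO fraction = (0.7500 × 71.844) / 836.008 = 53.883/836.008 = 0.0645.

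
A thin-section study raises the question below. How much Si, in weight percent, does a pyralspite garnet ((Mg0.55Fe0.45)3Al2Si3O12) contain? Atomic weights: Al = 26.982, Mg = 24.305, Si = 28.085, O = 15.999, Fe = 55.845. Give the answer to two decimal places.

Formula mass = 1.65×24.305 + 1.35×55.845 + 2×26.982 + 3×28.085 + 12×15.999 = 445.701 g/mol, of which 84.255 g is Si.
So Si makes up 84.255/445.701 = 0.1890 of the mass, i.e. 18.90%.

18.90 weight percent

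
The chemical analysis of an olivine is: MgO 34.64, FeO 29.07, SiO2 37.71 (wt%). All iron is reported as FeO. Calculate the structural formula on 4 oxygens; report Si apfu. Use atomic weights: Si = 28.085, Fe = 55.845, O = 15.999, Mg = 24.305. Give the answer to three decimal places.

0.996 Si apfu

MgO: 34.64/40.304 = 0.85947 mol → 0.85947 mol Mg, 0.85947 mol O.
FeO: 29.07/71.844 = 0.40463 mol → 0.40463 mol Fe, 0.40463 mol O.
SiO2: 37.71/60.083 = 0.62763 mol → 0.62763 mol Si, 1.25526 mol O.
Total oxygen = 2.51936 mol. Normalization factor = 4/2.51936 = 1.58770.
Si per 4 O = 0.62763 × 1.58770 = 0.996.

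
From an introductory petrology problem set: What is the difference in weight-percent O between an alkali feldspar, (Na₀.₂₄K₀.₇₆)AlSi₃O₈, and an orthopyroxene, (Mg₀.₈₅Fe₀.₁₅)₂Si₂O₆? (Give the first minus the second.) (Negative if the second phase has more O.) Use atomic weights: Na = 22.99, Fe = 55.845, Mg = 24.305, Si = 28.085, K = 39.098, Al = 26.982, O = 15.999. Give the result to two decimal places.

O in (Na₀.₂₄K₀.₇₆)AlSi₃O₈: molar mass 274.461 g/mol; 8×15.999 = 127.992 g → 46.63 wt%.
O in (Mg₀.₈₅Fe₀.₁₅)₂Si₂O₆: molar mass 210.236 g/mol; 6×15.999 = 95.994 g → 45.66 wt%.
Difference = 46.63 − 45.66 = 0.97 percentage points.

0.97 percentage points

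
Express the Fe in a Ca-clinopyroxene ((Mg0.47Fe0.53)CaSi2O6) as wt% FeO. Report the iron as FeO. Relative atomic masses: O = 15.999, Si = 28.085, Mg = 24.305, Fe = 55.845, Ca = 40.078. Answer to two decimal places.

16.32 wt%

Formula mass = 233.263 g/mol.
0.53 Fe → 0.5300 mol FeO per formula unit; M(FeO) = 71.844, so FeO mass = 38.077 g.
38.077/233.263 × 100 = 16.32 wt%.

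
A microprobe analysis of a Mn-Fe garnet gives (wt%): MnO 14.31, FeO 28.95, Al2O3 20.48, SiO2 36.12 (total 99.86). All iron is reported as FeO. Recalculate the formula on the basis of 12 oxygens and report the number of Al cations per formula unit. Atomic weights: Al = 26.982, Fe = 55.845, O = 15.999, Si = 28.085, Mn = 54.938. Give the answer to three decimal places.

14.31 wt% MnO ÷ 70.937 g/mol = 0.20173 mol, giving 0.20173 Mn and 0.20173 O.
28.95 wt% FeO ÷ 71.844 g/mol = 0.40296 mol, giving 0.40296 Fe and 0.40296 O.
20.48 wt% Al2O3 ÷ 101.961 g/mol = 0.20086 mol, giving 0.40172 Al and 0.60258 O.
36.12 wt% SiO2 ÷ 60.083 g/mol = 0.60117 mol, giving 0.60117 Si and 1.20234 O.
Oxygen sums to 2.40961; scaling by 12/2.40961 = 4.98006 puts the formula on 12 O.
Al: 0.40172 × 4.98006 = 2.001 atoms per formula unit.

2.001 Al apfu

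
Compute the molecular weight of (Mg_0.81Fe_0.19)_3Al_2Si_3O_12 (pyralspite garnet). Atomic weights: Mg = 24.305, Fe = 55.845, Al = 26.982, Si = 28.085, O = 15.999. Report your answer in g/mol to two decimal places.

M = 2.43(24.305) + 0.57(55.845) + 2(26.982) + 3(28.085) + 12(15.999)

421.10 g/mol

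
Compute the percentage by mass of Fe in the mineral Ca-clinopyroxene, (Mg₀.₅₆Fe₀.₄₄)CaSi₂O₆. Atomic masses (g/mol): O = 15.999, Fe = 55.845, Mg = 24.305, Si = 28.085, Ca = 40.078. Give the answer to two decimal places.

M((Mg₀.₅₆Fe₀.₄₄)CaSi₂O₆) = 230.425 g/mol.
Fe contributes 0.44 × 55.845 = 24.572 g per mole.
24.572/230.425 = 0.1066 → 10.66%.

10.66 mass %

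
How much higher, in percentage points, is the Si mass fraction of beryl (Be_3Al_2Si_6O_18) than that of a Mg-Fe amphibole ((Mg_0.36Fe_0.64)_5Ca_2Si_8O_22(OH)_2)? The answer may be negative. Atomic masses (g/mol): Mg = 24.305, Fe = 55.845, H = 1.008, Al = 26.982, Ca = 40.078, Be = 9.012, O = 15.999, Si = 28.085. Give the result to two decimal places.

6.75 percentage points

First mineral: 168.510 g Si in 537.492 g formula = 31.35 wt% Si.
Second mineral: 224.680 g Si in 913.281 g formula = 24.60 wt% Si.
31.35% − 24.60% gives a difference of 6.75 percentage points.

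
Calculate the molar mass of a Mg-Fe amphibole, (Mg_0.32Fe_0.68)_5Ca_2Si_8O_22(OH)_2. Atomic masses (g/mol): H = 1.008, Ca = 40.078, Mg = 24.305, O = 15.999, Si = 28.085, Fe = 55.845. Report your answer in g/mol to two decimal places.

The formula mass is the sum 1.60×24.305 + 3.40×55.845 + 2×40.078 + 8×28.085 + 24×15.999 + 2×1.008.

919.59 g/mol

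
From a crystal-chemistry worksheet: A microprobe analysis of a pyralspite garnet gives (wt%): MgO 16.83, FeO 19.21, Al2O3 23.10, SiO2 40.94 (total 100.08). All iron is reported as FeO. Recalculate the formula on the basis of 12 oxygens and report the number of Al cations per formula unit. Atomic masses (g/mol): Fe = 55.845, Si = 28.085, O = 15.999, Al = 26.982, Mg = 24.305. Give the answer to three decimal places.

MgO: 16.83/40.304 = 0.41758 mol → 0.41758 mol Mg, 0.41758 mol O.
FeO: 19.21/71.844 = 0.26738 mol → 0.26738 mol Fe, 0.26738 mol O.
Al2O3: 23.10/101.961 = 0.22656 mol → 0.45312 mol Al, 0.67968 mol O.
SiO2: 40.94/60.083 = 0.68139 mol → 0.68139 mol Si, 1.36278 mol O.
Total oxygen = 2.72742 mol. Normalization factor = 12/2.72742 = 4.39976.
Al per 12 O = 0.45312 × 4.39976 = 1.994.

1.994 Al apfu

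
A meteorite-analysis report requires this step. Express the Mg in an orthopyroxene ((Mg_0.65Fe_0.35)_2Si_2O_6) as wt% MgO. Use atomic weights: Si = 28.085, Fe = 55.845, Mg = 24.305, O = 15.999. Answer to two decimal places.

23.51 wt%

Molar mass of (Mg_0.65Fe_0.35)_2Si_2O_6 = 1.30*24.305 + 0.70*55.845 + 2*28.085 + 6*15.999 = 222.852 g/mol.
Each formula unit contains 1.30 Mg, equivalent to 1.30/1 = 1.3000 mol MgO.
M(MgO) = 1×24.305 + 1×15.999 = 40.304 g/mol.
Mass of MgO per formula unit = 1.3000 × 40.304 = 52.395 g.
MgO wt% = 52.395 / 222.852 × 100 = 23.51%.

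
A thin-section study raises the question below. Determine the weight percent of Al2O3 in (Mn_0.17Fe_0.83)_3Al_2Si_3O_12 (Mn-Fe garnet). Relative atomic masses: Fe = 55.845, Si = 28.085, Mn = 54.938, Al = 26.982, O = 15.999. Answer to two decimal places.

20.50 wt%

Molar mass of (Mn_0.17Fe_0.83)_3Al_2Si_3O_12 = 0.51·54.938 + 2.49·55.845 + 2·26.982 + 3·28.085 + 12·15.999 = 497.279 g/mol.
Each formula unit contains 2 Al, equivalent to 2/2 = 1.0000 mol Al2O3.
M(Al2O3) = 2×26.982 + 3×15.999 = 101.961 g/mol.
Mass of Al2O3 per formula unit = 1.0000 × 101.961 = 101.961 g.
Al2O3 wt% = 101.961 / 497.279 × 100 = 20.50%.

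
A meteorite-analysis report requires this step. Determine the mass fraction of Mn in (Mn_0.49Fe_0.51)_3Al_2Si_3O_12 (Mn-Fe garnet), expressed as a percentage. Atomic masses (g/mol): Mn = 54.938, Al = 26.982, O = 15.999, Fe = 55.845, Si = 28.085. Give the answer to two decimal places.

16.27 weight percent

M((Mn_0.49Fe_0.51)_3Al_2Si_3O_12) = 496.409 g/mol.
Mn contributes 1.47 × 54.938 = 80.759 g per mole.
80.759/496.409 = 0.1627 → 16.27%.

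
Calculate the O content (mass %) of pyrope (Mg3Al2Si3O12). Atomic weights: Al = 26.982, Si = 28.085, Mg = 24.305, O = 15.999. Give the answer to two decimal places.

Formula mass = 3×24.305 + 2×26.982 + 3×28.085 + 12×15.999 = 403.122 g/mol, of which 191.988 g is O.
So O makes up 191.988/403.122 = 0.4763 of the mass, i.e. 47.63%.

47.63 mass %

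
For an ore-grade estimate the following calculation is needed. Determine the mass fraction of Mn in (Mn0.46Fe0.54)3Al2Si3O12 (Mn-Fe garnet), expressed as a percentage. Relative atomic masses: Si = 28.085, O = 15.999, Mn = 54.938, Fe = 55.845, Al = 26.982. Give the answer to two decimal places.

M((Mn0.46Fe0.54)3Al2Si3O12) = 496.490 g/mol.
Mn contributes 1.38 × 54.938 = 75.814 g per mole.
75.814/496.490 = 0.1527 → 15.27%.

15.27 wt%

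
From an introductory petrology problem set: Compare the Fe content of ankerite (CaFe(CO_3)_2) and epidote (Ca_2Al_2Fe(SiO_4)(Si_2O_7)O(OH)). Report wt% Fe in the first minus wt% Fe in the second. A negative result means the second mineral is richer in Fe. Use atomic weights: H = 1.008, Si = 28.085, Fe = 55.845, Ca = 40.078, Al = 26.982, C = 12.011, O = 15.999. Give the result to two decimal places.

14.30 percentage points

First mineral: 55.845 g Fe in 215.939 g formula = 25.86 wt% Fe.
Second mineral: 55.845 g Fe in 483.215 g formula = 11.56 wt% Fe.
25.86% − 11.56% gives a difference of 14.30 percentage points.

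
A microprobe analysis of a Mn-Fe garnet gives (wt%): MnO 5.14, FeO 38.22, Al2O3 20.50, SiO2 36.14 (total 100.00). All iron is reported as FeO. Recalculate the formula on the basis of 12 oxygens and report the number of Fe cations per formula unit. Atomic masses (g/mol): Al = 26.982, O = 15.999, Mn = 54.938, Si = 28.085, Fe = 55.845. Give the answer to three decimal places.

2.648 Fe apfu

MnO: 5.14/70.937 = 0.07246 mol → 0.07246 mol Mn, 0.07246 mol O.
FeO: 38.22/71.844 = 0.53199 mol → 0.53199 mol Fe, 0.53199 mol O.
Al2O3: 20.50/101.961 = 0.20106 mol → 0.40212 mol Al, 0.60318 mol O.
SiO2: 36.14/60.083 = 0.60150 mol → 0.60150 mol Si, 1.20300 mol O.
Total oxygen = 2.41063 mol. Normalization factor = 12/2.41063 = 4.97795.
Fe per 12 O = 0.53199 × 4.97795 = 2.648.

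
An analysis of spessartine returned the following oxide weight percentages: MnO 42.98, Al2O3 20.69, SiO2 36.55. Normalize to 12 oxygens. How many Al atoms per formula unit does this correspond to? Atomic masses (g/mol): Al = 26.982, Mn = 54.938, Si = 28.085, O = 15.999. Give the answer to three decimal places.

2.003 Al apfu

42.98 wt% MnO ÷ 70.937 g/mol = 0.60589 mol, giving 0.60589 Mn and 0.60589 O.
20.69 wt% Al2O3 ÷ 101.961 g/mol = 0.20292 mol, giving 0.40584 Al and 0.60876 O.
36.55 wt% SiO2 ÷ 60.083 g/mol = 0.60833 mol, giving 0.60833 Si and 1.21666 O.
Oxygen sums to 2.43131; scaling by 12/2.43131 = 4.93561 puts the formula on 12 O.
Al: 0.40584 × 4.93561 = 2.003 atoms per formula unit.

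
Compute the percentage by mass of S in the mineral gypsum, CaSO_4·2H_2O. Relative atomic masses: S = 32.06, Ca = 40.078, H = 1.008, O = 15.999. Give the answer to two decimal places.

M(CaSO_4·2H_2O) = 172.164 g/mol.
S contributes 1 × 32.06 = 32.060 g per mole.
32.060/172.164 = 0.1862 → 18.62%.

18.62 mass %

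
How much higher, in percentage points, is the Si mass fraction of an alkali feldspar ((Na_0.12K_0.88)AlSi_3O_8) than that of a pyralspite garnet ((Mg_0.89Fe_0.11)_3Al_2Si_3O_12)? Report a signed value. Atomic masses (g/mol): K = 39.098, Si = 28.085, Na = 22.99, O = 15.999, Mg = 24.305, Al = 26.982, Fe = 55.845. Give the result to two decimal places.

First mineral: 84.255 g Si in 276.394 g formula = 30.48 wt% Si.
Second mineral: 84.255 g Si in 413.530 g formula = 20.37 wt% Si.
30.48% − 20.37% gives a difference of 10.11 percentage points.

10.11 percentage points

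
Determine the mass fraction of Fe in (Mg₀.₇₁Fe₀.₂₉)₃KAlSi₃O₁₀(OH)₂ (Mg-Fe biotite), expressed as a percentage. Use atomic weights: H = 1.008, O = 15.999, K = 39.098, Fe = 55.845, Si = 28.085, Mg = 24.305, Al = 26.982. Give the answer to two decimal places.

10.93 mass %

Formula mass = 2.13*24.305 + 0.87*55.845 + 1*39.098 + 1*26.982 + 3*28.085 + 12*15.999 + 2*1.008 = 444.694 g/mol, of which 48.585 g is Fe.
So Fe makes up 48.585/444.694 = 0.1093 of the mass, i.e. 10.93%.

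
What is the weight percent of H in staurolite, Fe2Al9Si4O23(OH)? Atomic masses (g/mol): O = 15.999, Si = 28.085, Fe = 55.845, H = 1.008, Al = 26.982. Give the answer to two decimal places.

0.12 weight percent

Formula mass = 2·55.845 + 9·26.982 + 4·28.085 + 24·15.999 + 1·1.008 = 851.852 g/mol, of which 1.008 g is H.
So H makes up 1.008/851.852 = 0.0012 of the mass, i.e. 0.12%.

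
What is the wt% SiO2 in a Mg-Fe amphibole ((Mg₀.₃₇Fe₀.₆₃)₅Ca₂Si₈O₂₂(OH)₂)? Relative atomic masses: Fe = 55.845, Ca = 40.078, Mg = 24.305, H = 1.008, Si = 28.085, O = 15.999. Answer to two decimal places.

M((Mg₀.₃₇Fe₀.₆₃)₅Ca₂Si₈O₂₂(OH)₂) = 911.704 g/mol; M(SiO2) = 60.083 g/mol.
Moles SiO2 per formula unit = 8 Si ÷ 1 = 8.0000.
SiO2 fraction = (8.0000 × 60.083) / 911.704 = 480.664/911.704 = 0.5272.

52.72 wt%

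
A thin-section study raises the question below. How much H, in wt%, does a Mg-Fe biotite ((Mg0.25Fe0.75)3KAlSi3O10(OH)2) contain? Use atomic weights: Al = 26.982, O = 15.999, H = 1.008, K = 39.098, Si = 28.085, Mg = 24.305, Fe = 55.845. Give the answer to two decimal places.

Formula mass = 0.75×24.305 + 2.25×55.845 + 1×39.098 + 1×26.982 + 3×28.085 + 12×15.999 + 2×1.008 = 488.219 g/mol, of which 2.016 g is H.
So H makes up 2.016/488.219 = 0.0041 of the mass, i.e. 0.41%.

0.41 wt%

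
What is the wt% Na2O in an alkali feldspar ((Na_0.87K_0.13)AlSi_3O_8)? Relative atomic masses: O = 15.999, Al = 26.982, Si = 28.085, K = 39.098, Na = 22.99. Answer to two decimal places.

10.20 wt%

Molar mass of (Na_0.87K_0.13)AlSi_3O_8 = 0.87*22.99 + 0.13*39.098 + 1*26.982 + 3*28.085 + 8*15.999 = 264.313 g/mol.
Each formula unit contains 0.87 Na, equivalent to 0.87/2 = 0.4350 mol Na2O.
M(Na2O) = 2×22.99 + 1×15.999 = 61.979 g/mol.
Mass of Na2O per formula unit = 0.4350 × 61.979 = 26.961 g.
Na2O wt% = 26.961 / 264.313 × 100 = 10.20%.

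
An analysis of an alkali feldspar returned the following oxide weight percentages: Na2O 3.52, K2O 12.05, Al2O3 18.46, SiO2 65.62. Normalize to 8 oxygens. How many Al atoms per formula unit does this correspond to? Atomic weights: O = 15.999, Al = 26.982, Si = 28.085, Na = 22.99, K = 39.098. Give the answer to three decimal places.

0.995 Al apfu

Na2O: 3.52/61.979 = 0.05679 mol → 0.11358 mol Na, 0.05679 mol O.
K2O: 12.05/94.195 = 0.12793 mol → 0.25586 mol K, 0.12793 mol O.
Al2O3: 18.46/101.961 = 0.18105 mol → 0.36210 mol Al, 0.54315 mol O.
SiO2: 65.62/60.083 = 1.09216 mol → 1.09216 mol Si, 2.18432 mol O.
Total oxygen = 2.91219 mol. Normalization factor = 8/2.91219 = 2.74707.
Al per 8 O = 0.36210 × 2.74707 = 0.995.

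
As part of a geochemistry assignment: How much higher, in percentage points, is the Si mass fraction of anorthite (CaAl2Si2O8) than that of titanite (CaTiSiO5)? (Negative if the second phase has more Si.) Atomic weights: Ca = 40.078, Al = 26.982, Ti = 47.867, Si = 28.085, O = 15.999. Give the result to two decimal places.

5.86 percentage points

First mineral: 56.170 g Si in 278.204 g formula = 20.19 wt% Si.
Second mineral: 28.085 g Si in 196.025 g formula = 14.33 wt% Si.
20.19% − 14.33% gives a difference of 5.86 percentage points.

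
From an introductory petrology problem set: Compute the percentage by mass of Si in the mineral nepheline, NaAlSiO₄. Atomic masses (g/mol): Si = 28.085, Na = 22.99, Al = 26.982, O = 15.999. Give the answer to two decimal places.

M(NaAlSiO₄) = 142.053 g/mol.
Si contributes 1 × 28.085 = 28.085 g per mole.
28.085/142.053 = 0.1977 → 19.77%.

19.77 wt%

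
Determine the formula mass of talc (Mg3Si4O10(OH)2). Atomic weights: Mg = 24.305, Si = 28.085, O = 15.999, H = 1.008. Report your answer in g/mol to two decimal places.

M = 3*24.305 + 4*28.085 + 12*15.999 + 2*1.008

379.26 g/mol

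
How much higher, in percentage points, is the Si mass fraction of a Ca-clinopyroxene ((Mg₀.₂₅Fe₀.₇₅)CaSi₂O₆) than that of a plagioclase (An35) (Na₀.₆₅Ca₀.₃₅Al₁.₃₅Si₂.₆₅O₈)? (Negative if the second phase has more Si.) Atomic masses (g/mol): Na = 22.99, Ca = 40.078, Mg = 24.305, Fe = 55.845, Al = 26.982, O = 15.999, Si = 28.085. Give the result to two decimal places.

-4.41 percentage points

Si in (Mg₀.₂₅Fe₀.₇₅)CaSi₂O₆: molar mass 240.202 g/mol; 2×28.085 = 56.170 g → 23.38 wt%.
Si in Na₀.₆₅Ca₀.₃₅Al₁.₃₅Si₂.₆₅O₈: molar mass 267.814 g/mol; 2.65×28.085 = 74.425 g → 27.79 wt%.
Difference = 23.38 − 27.79 = -4.41 percentage points.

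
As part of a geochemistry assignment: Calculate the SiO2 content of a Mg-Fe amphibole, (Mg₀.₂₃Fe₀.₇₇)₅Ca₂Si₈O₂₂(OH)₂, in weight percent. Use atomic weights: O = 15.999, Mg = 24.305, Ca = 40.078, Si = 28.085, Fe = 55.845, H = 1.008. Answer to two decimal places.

51.47 wt%

M((Mg₀.₂₃Fe₀.₇₇)₅Ca₂Si₈O₂₂(OH)₂) = 933.782 g/mol; M(SiO2) = 60.083 g/mol.
Moles SiO2 per formula unit = 8 Si ÷ 1 = 8.0000.
SiO2 fraction = (8.0000 × 60.083) / 933.782 = 480.664/933.782 = 0.5147.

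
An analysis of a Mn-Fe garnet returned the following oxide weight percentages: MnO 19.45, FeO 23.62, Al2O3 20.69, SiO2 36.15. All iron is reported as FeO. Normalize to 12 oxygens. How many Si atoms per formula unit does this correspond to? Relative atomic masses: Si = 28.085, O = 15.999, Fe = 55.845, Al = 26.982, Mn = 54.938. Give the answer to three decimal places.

19.45 wt% MnO ÷ 70.937 g/mol = 0.27419 mol, giving 0.27419 Mn and 0.27419 O.
23.62 wt% FeO ÷ 71.844 g/mol = 0.32877 mol, giving 0.32877 Fe and 0.32877 O.
20.69 wt% Al2O3 ÷ 101.961 g/mol = 0.20292 mol, giving 0.40584 Al and 0.60876 O.
36.15 wt% SiO2 ÷ 60.083 g/mol = 0.60167 mol, giving 0.60167 Si and 1.20334 O.
Oxygen sums to 2.41506; scaling by 12/2.41506 = 4.96882 puts the formula on 12 O.
Si: 0.60167 × 4.96882 = 2.990 atoms per formula unit.

2.990 Si apfu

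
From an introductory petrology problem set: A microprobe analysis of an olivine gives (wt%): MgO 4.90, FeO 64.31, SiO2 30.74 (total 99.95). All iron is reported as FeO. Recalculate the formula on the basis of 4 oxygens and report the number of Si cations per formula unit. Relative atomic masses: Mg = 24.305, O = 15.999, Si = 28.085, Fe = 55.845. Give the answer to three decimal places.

4.90 wt% MgO ÷ 40.304 g/mol = 0.12158 mol, giving 0.12158 Mg and 0.12158 O.
64.31 wt% FeO ÷ 71.844 g/mol = 0.89513 mol, giving 0.89513 Fe and 0.89513 O.
30.74 wt% SiO2 ÷ 60.083 g/mol = 0.51163 mol, giving 0.51163 Si and 1.02326 O.
Oxygen sums to 2.03997; scaling by 4/2.03997 = 1.96081 puts the formula on 4 O.
Si: 0.51163 × 1.96081 = 1.003 atoms per formula unit.

1.003 Si apfu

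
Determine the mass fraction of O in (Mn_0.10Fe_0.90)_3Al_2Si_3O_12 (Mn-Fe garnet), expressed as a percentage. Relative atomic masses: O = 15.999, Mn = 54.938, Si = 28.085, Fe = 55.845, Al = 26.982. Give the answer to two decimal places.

Formula mass = 0.30×54.938 + 2.70×55.845 + 2×26.982 + 3×28.085 + 12×15.999 = 497.470 g/mol, of which 191.988 g is O.
So O makes up 191.988/497.470 = 0.3859 of the mass, i.e. 38.59%.

38.59 mass %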